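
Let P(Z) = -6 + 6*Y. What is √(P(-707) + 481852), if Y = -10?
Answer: √481786 ≈ 694.11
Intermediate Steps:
P(Z) = -66 (P(Z) = -6 + 6*(-10) = -6 - 60 = -66)
√(P(-707) + 481852) = √(-66 + 481852) = √481786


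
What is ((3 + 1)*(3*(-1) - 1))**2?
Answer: 256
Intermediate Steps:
((3 + 1)*(3*(-1) - 1))**2 = (4*(-3 - 1))**2 = (4*(-4))**2 = (-16)**2 = 256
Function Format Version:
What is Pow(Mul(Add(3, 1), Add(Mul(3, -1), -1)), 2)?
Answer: 256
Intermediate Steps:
Pow(Mul(Add(3, 1), Add(Mul(3, -1), -1)), 2) = Pow(Mul(4, Add(-3, -1)), 2) = Pow(Mul(4, -4), 2) = Pow(-16, 2) = 256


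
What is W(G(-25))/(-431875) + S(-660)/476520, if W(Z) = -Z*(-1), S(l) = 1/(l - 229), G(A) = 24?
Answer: -2033492519/36590719935000 ≈ -5.5574e-5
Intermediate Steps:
S(l) = 1/(-229 + l)
W(Z) = Z
W(G(-25))/(-431875) + S(-660)/476520 = 24/(-431875) + 1/(-229 - 660*476520) = 24*(-1/431875) + (1/476520)/(-889) = -24/431875 - 1/889*1/476520 = -24/431875 - 1/423626280 = -2033492519/36590719935000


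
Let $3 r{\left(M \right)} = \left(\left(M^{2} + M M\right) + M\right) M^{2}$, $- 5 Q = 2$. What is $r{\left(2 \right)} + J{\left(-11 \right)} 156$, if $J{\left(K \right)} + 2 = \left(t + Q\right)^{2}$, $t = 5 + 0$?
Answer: $\frac{225172}{75} \approx 3002.3$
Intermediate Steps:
$t = 5$
$Q = - \frac{2}{5}$ ($Q = \left(- \frac{1}{5}\right) 2 = - \frac{2}{5} \approx -0.4$)
$J{\left(K \right)} = \frac{479}{25}$ ($J{\left(K \right)} = -2 + \left(5 - \frac{2}{5}\right)^{2} = -2 + \left(\frac{23}{5}\right)^{2} = -2 + \frac{529}{25} = \frac{479}{25}$)
$r{\left(M \right)} = \frac{M^{2} \left(M + 2 M^{2}\right)}{3}$ ($r{\left(M \right)} = \frac{\left(\left(M^{2} + M M\right) + M\right) M^{2}}{3} = \frac{\left(\left(M^{2} + M^{2}\right) + M\right) M^{2}}{3} = \frac{\left(2 M^{2} + M\right) M^{2}}{3} = \frac{\left(M + 2 M^{2}\right) M^{2}}{3} = \frac{M^{2} \left(M + 2 M^{2}\right)}{3}$)
$r{\left(2 \right)} + J{\left(-11 \right)} 156 = \frac{2^{3} \left(1 + 2 \cdot 2\right)}{3} + \frac{479}{25} \cdot 156 = \frac{1}{3} \cdot 8 \left(1 + 4\right) + \frac{74724}{25} = \frac{1}{3} \cdot 8 \cdot 5 + \frac{74724}{25} = \frac{40}{3} + \frac{74724}{25} = \frac{225172}{75}$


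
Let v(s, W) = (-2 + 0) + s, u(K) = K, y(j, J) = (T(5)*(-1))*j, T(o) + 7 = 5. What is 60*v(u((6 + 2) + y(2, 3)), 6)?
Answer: 600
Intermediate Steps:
T(o) = -2 (T(o) = -7 + 5 = -2)
y(j, J) = 2*j (y(j, J) = (-2*(-1))*j = 2*j)
v(s, W) = -2 + s
60*v(u((6 + 2) + y(2, 3)), 6) = 60*(-2 + ((6 + 2) + 2*2)) = 60*(-2 + (8 + 4)) = 60*(-2 + 12) = 60*10 = 600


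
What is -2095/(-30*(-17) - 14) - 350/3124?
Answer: -1679595/387376 ≈ -4.3358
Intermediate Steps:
-2095/(-30*(-17) - 14) - 350/3124 = -2095/(510 - 14) - 350*1/3124 = -2095/496 - 175/1562 = -1679595/387376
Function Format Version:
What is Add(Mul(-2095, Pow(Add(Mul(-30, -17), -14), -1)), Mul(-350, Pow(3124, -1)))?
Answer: Rational(-1679595, 387376) ≈ -4.3358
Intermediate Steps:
Add(Mul(-2095, Pow(Add(Mul(-30, -17), -14), -1)), Mul(-350, Pow(3124, -1))) = Add(Mul(-2095, Pow(Add(510, -14), -1)), Mul(-350, Rational(1, 3124))) = Add(Mul(-2095, Pow(496, -1)), Rational(-175, 1562)) = Add(Mul(-2095, Rational(1, 496)), Rational(-175, 1562)) = Add(Rational(-2095, 496), Rational(-175, 1562)) = Rational(-1679595, 387376)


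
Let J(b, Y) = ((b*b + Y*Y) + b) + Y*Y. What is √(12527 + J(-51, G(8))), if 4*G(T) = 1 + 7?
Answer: √15085 ≈ 122.82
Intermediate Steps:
G(T) = 2 (G(T) = (1 + 7)/4 = (¼)*8 = 2)
J(b, Y) = b + b² + 2*Y² (J(b, Y) = ((b² + Y²) + b) + Y² = ((Y² + b²) + b) + Y² = (b + Y² + b²) + Y² = b + b² + 2*Y²)
√(12527 + J(-51, G(8))) = √(12527 + (-51 + (-51)² + 2*2²)) = √(12527 + (-51 + 2601 + 2*4)) = √(12527 + (-51 + 2601 + 8)) = √(12527 + 2558) = √15085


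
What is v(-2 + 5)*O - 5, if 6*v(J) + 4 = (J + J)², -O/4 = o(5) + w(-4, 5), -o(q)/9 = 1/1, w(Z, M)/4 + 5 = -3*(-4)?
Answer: -1231/3 ≈ -410.33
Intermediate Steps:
w(Z, M) = 28 (w(Z, M) = -20 + 4*(-3*(-4)) = -20 + 4*12 = -20 + 48 = 28)
o(q) = -9 (o(q) = -9/1 = -9*1 = -9)
O = -76 (O = -4*(-9 + 28) = -4*19 = -76)
v(J) = -⅔ + 2*J²/3 (v(J) = -⅔ + (J + J)²/6 = -⅔ + (2*J)²/6 = -⅔ + (4*J²)/6 = -⅔ + 2*J²/3)
v(-2 + 5)*O - 5 = (-⅔ + 2*(-2 + 5)²/3)*(-76) - 5 = (-⅔ + (⅔)*3²)*(-76) - 5 = (-⅔ + (⅔)*9)*(-76) - 5 = (-⅔ + 6)*(-76) - 5 = (16/3)*(-76) - 5 = -1216/3 - 5 = -1231/3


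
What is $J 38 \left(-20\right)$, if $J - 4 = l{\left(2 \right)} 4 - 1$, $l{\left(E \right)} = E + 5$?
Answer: $-23560$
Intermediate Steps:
$l{\left(E \right)} = 5 + E$
$J = 31$ ($J = 4 - \left(1 - \left(5 + 2\right) 4\right) = 4 + \left(7 \cdot 4 - 1\right) = 4 + \left(28 - 1\right) = 4 + 27 = 31$)
$J 38 \left(-20\right) = 31 \cdot 38 \left(-20\right) = 31 \left(-760\right) = -23560$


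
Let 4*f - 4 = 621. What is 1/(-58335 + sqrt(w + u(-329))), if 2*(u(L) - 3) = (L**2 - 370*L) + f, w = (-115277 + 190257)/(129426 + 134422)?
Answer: -5130524360/299279018482649 - 2*sqrt(2002617787691586)/897837055447947 ≈ -1.7243e-5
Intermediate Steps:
f = 625/4 (f = 1 + (1/4)*621 = 1 + 621/4 = 625/4 ≈ 156.25)
w = 18745/65962 (w = 74980/263848 = 74980*(1/263848) = 18745/65962 ≈ 0.28418)
u(L) = 649/8 + L**2/2 - 185*L (u(L) = 3 + ((L**2 - 370*L) + 625/4)/2 = 3 + (625/4 + L**2 - 370*L)/2 = 3 + (625/8 + L**2/2 - 185*L) = 649/8 + L**2/2 - 185*L)
1/(-58335 + sqrt(w + u(-329))) = 1/(-58335 + sqrt(18745/65962 + (649/8 + (1/2)*(-329)**2 - 185*(-329)))) = 1/(-58335 + sqrt(18745/65962 + (649/8 + (1/2)*108241 + 60865))) = 1/(-58335 + sqrt(18745/65962 + (649/8 + 108241/2 + 60865))) = 1/(-58335 + sqrt(18745/65962 + 920533/8)) = 1/(-58335 + sqrt(30360173853/263848)) = 1/(-58335 + sqrt(2002617787691586)/131924)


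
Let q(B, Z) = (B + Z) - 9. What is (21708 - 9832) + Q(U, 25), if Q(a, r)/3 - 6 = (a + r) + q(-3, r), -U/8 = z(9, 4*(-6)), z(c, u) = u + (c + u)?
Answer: 12944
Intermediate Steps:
q(B, Z) = -9 + B + Z
z(c, u) = c + 2*u
U = 312 (U = -8*(9 + 2*(4*(-6))) = -8*(9 + 2*(-24)) = -8*(9 - 48) = -8*(-39) = 312)
Q(a, r) = -18 + 3*a + 6*r (Q(a, r) = 18 + 3*((a + r) + (-9 - 3 + r)) = 18 + 3*((a + r) + (-12 + r)) = 18 + 3*(-12 + a + 2*r) = 18 + (-36 + 3*a + 6*r) = -18 + 3*a + 6*r)
(21708 - 9832) + Q(U, 25) = (21708 - 9832) + (-18 + 3*312 + 6*25) = 11876 + (-18 + 936 + 150) = 11876 + 1068 = 12944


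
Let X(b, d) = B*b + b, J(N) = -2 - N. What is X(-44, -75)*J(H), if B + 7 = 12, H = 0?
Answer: 528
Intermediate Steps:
B = 5 (B = -7 + 12 = 5)
X(b, d) = 6*b (X(b, d) = 5*b + b = 6*b)
X(-44, -75)*J(H) = (6*(-44))*(-2 - 1*0) = -264*(-2 + 0) = -264*(-2) = 528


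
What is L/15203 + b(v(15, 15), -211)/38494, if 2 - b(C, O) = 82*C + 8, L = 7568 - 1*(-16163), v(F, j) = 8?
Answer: 451718364/292612141 ≈ 1.5437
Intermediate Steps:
L = 23731 (L = 7568 + 16163 = 23731)
b(C, O) = -6 - 82*C (b(C, O) = 2 - (82*C + 8) = 2 - (8 + 82*C) = 2 + (-8 - 82*C) = -6 - 82*C)
L/15203 + b(v(15, 15), -211)/38494 = 23731/15203 + (-6 - 82*8)/38494 = 23731*(1/15203) + (-6 - 656)*(1/38494) = 23731/15203 - 662*1/38494 = 23731/15203 - 331/19247 = 451718364/292612141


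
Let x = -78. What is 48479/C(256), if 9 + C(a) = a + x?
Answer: 48479/169 ≈ 286.86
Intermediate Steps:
C(a) = -87 + a (C(a) = -9 + (a - 78) = -9 + (-78 + a) = -87 + a)
48479/C(256) = 48479/(-87 + 256) = 48479/169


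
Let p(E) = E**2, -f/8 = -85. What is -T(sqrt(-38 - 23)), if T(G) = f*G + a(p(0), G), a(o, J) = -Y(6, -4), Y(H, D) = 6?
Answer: 6 - 680*I*sqrt(61) ≈ 6.0 - 5311.0*I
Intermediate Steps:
f = 680 (f = -8*(-85) = 680)
a(o, J) = -6 (a(o, J) = -1*6 = -6)
T(G) = -6 + 680*G (T(G) = 680*G - 6 = -6 + 680*G)
-T(sqrt(-38 - 23)) = -(-6 + 680*sqrt(-38 - 23)) = -(-6 + 680*sqrt(-61)) = -(-6 + 680*(I*sqrt(61))) = -(-6 + 680*I*sqrt(61)) = 6 - 680*I*sqrt(61)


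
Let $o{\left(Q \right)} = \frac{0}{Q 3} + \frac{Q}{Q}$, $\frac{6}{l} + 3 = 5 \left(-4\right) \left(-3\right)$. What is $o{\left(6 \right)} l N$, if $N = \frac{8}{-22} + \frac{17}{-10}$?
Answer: $- \frac{227}{1045} \approx -0.21722$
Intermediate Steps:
$l = \frac{2}{19}$ ($l = \frac{6}{-3 + 5 \left(-4\right) \left(-3\right)} = \frac{6}{-3 - -60} = \frac{6}{-3 + 60} = \frac{6}{57} = 6 \cdot \frac{1}{57} = \frac{2}{19} \approx 0.10526$)
$N = - \frac{227}{110}$ ($N = 8 \left(- \frac{1}{22}\right) + 17 \left(- \frac{1}{10}\right) = - \frac{4}{11} - \frac{17}{10} = - \frac{227}{110} \approx -2.0636$)
$o{\left(Q \right)} = 1$ ($o{\left(Q \right)} = \frac{0}{3 Q} + 1 = 0 \frac{1}{3 Q} + 1 = 0 + 1 = 1$)
$o{\left(6 \right)} l N = 1 \cdot \frac{2}{19} \left(- \frac{227}{110}\right) = \frac{2}{19} \left(- \frac{227}{110}\right) = - \frac{227}{1045}$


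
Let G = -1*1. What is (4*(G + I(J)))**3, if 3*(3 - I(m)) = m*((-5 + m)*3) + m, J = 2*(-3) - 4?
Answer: -5231776256/27 ≈ -1.9377e+8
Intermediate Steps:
G = -1
J = -10 (J = -6 - 4 = -10)
I(m) = 3 - m/3 - m*(-15 + 3*m)/3 (I(m) = 3 - (m*((-5 + m)*3) + m)/3 = 3 - (m*(-15 + 3*m) + m)/3 = 3 - (m + m*(-15 + 3*m))/3 = 3 + (-m/3 - m*(-15 + 3*m)/3) = 3 - m/3 - m*(-15 + 3*m)/3)
(4*(G + I(J)))**3 = (4*(-1 + (3 - 1*(-10)**2 + (14/3)*(-10))))**3 = (4*(-1 + (3 - 1*100 - 140/3)))**3 = (4*(-1 + (3 - 100 - 140/3)))**3 = (4*(-1 - 431/3))**3 = (4*(-434/3))**3 = (-1736/3)**3 = -5231776256/27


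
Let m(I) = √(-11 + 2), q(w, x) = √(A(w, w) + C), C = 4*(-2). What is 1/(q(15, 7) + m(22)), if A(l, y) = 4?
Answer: -I/5 ≈ -0.2*I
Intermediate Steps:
C = -8
q(w, x) = 2*I (q(w, x) = √(4 - 8) = √(-4) = 2*I)
m(I) = 3*I (m(I) = √(-9) = 3*I)
1/(q(15, 7) + m(22)) = 1/(2*I + 3*I) = 1/(5*I) = -I/5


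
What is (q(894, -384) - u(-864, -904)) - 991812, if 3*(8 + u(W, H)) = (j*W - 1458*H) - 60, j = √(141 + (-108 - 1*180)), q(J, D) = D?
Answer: -1431512 + 2016*I*√3 ≈ -1.4315e+6 + 3491.8*I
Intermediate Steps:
j = 7*I*√3 (j = √(141 + (-108 - 180)) = √(141 - 288) = √(-147) = 7*I*√3 ≈ 12.124*I)
u(W, H) = -28 - 486*H + 7*I*W*√3/3 (u(W, H) = -8 + (((7*I*√3)*W - 1458*H) - 60)/3 = -8 + ((7*I*W*√3 - 1458*H) - 60)/3 = -8 + ((-1458*H + 7*I*W*√3) - 60)/3 = -8 + (-60 - 1458*H + 7*I*W*√3)/3 = -8 + (-20 - 486*H + 7*I*W*√3/3) = -28 - 486*H + 7*I*W*√3/3)
(q(894, -384) - u(-864, -904)) - 991812 = (-384 - (-28 - 486*(-904) + (7/3)*I*(-864)*√3)) - 991812 = (-384 - (-28 + 439344 - 2016*I*√3)) - 991812 = (-384 - (439316 - 2016*I*√3)) - 991812 = (-384 + (-439316 + 2016*I*√3)) - 991812 = (-439700 + 2016*I*√3) - 991812 = -1431512 + 2016*I*√3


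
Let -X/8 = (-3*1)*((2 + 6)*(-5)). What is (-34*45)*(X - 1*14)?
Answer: 1490220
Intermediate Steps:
X = -960 (X = -8*(-3*1)*(2 + 6)*(-5) = -(-24)*8*(-5) = -(-24)*(-40) = -8*120 = -960)
(-34*45)*(X - 1*14) = (-34*45)*(-960 - 1*14) = -1530*(-960 - 14) = -1530*(-974) = 1490220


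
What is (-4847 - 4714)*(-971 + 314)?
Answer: 6281577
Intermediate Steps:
(-4847 - 4714)*(-971 + 314) = -9561*(-657) = 6281577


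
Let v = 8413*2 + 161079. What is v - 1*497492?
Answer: -319587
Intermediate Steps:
v = 177905 (v = 16826 + 161079 = 177905)
v - 1*497492 = 177905 - 1*497492 = 177905 - 497492 = -319587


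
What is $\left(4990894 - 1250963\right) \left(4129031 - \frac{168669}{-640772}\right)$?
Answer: $\frac{9894988343081918531}{640772} \approx 1.5442 \cdot 10^{13}$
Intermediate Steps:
$\left(4990894 - 1250963\right) \left(4129031 - \frac{168669}{-640772}\right) = 3739931 \left(4129031 - - \frac{168669}{640772}\right) = 3739931 \left(4129031 + \frac{168669}{640772}\right) = 3739931 \cdot \frac{2645767620601}{640772} = \frac{9894988343081918531}{640772}$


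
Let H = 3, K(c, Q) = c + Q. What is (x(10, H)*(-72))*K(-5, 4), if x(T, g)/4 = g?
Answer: 864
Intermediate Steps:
K(c, Q) = Q + c
x(T, g) = 4*g
(x(10, H)*(-72))*K(-5, 4) = ((4*3)*(-72))*(4 - 5) = (12*(-72))*(-1) = -864*(-1) = 864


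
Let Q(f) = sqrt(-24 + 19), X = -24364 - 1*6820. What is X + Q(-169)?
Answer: -31184 + I*sqrt(5) ≈ -31184.0 + 2.2361*I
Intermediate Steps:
X = -31184 (X = -24364 - 6820 = -31184)
Q(f) = I*sqrt(5) (Q(f) = sqrt(-5) = I*sqrt(5))
X + Q(-169) = -31184 + I*sqrt(5)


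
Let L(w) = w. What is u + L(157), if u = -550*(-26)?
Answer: 14457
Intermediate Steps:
u = 14300
u + L(157) = 14300 + 157 = 14457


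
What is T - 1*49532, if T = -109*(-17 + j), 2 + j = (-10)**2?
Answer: -58361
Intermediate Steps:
j = 98 (j = -2 + (-10)**2 = -2 + 100 = 98)
T = -8829 (T = -109*(-17 + 98) = -109*81 = -8829)
T - 1*49532 = -8829 - 1*49532 = -8829 - 49532 = -58361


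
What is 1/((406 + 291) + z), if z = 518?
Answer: 1/1215 ≈ 0.00082305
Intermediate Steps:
1/((406 + 291) + z) = 1/((406 + 291) + 518) = 1/(697 + 518) = 1/1215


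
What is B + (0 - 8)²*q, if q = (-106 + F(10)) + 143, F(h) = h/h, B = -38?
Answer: 2394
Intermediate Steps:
F(h) = 1
q = 38 (q = (-106 + 1) + 143 = -105 + 143 = 38)
B + (0 - 8)²*q = -38 + (0 - 8)²*38 = -38 + (-8)²*38 = -38 + 64*38 = -38 + 2432 = 2394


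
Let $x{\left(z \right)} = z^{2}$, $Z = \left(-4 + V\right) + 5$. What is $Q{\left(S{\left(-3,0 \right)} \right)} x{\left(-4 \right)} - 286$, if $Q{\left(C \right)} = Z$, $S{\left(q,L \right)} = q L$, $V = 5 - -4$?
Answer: $-126$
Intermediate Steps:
$V = 9$ ($V = 5 + 4 = 9$)
$Z = 10$ ($Z = \left(-4 + 9\right) + 5 = 5 + 5 = 10$)
$S{\left(q,L \right)} = L q$
$Q{\left(C \right)} = 10$
$Q{\left(S{\left(-3,0 \right)} \right)} x{\left(-4 \right)} - 286 = 10 \left(-4\right)^{2} - 286 = 10 \cdot 16 - 286 = 160 - 286 = -126$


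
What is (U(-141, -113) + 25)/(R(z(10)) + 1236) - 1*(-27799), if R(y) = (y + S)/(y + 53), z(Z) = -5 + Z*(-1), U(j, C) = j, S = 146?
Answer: 1309300693/47099 ≈ 27799.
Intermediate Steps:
z(Z) = -5 - Z
R(y) = (146 + y)/(53 + y) (R(y) = (y + 146)/(y + 53) = (146 + y)/(53 + y))
(U(-141, -113) + 25)/(R(z(10)) + 1236) - 1*(-27799) = (-141 + 25)/((146 + (-5 - 1*10))/(53 + (-5 - 1*10)) + 1236) - 1*(-27799) = -116/((146 + (-5 - 10))/(53 + (-5 - 10)) + 1236) + 27799 = -116/((146 - 15)/(53 - 15) + 1236) + 27799 = -116/(131/38 + 1236) + 27799 = -116/47099/38 + 27799 = -116*38/47099 + 27799 = -4408/47099 + 27799 = 1309300693/47099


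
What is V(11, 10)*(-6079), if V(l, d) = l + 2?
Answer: -79027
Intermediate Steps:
V(l, d) = 2 + l
V(11, 10)*(-6079) = (2 + 11)*(-6079) = 13*(-6079) = -79027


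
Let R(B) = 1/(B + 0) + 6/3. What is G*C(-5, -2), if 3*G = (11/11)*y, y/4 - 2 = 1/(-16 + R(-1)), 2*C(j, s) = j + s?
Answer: -406/45 ≈ -9.0222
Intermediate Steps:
C(j, s) = j/2 + s/2 (C(j, s) = (j + s)/2 = j/2 + s/2)
R(B) = 2 + 1/B (R(B) = 1/B + 6*(1/3) = 1/B + 2 = 2 + 1/B)
y = 116/15 (y = 8 + 4/(-16 + (2 + 1/(-1))) = 8 + 4/(-16 + (2 - 1)) = 8 + 4/(-16 + 1) = 8 + 4/(-15) = 8 + 4*(-1/15) = 8 - 4/15 = 116/15 ≈ 7.7333)
G = 116/45 (G = ((11/11)*(116/15))/3 = ((11*(1/11))*(116/15))/3 = (1*(116/15))/3 = (1/3)*(116/15) = 116/45 ≈ 2.5778)
G*C(-5, -2) = 116*((1/2)*(-5) + (1/2)*(-2))/45 = 116*(-5/2 - 1)/45 = (116/45)*(-7/2) = -406/45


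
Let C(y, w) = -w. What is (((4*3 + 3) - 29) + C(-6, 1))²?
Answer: 225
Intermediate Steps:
(((4*3 + 3) - 29) + C(-6, 1))² = (((4*3 + 3) - 29) - 1*1)² = (((12 + 3) - 29) - 1)² = ((15 - 29) - 1)² = (-14 - 1)² = (-15)² = 225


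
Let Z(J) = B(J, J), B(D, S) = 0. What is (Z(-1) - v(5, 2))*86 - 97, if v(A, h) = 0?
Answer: -97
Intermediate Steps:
Z(J) = 0
(Z(-1) - v(5, 2))*86 - 97 = (0 - 1*0)*86 - 97 = (0 + 0)*86 - 97 = 0*86 - 97 = 0 - 97 = -97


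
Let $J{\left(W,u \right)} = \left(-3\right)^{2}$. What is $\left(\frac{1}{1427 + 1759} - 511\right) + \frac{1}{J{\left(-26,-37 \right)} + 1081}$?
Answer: $- \frac{443641466}{868185} \approx -511.0$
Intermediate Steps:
$J{\left(W,u \right)} = 9$
$\left(\frac{1}{1427 + 1759} - 511\right) + \frac{1}{J{\left(-26,-37 \right)} + 1081} = \left(\frac{1}{1427 + 1759} - 511\right) + \frac{1}{9 + 1081} = \left(\frac{1}{3186} - 511\right) + \frac{1}{1090} = - \frac{1628045}{3186} + \frac{1}{1090} = - \frac{443641466}{868185}$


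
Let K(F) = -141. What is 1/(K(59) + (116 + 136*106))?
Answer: 1/14391 ≈ 6.9488e-5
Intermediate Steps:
1/(K(59) + (116 + 136*106)) = 1/(-141 + (116 + 136*106)) = 1/(-141 + (116 + 14416)) = 1/(-141 + 14532) = 1/14391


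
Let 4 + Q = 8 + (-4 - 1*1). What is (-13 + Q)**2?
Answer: 196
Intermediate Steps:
Q = -1 (Q = -4 + (8 + (-4 - 1*1)) = -4 + (8 + (-4 - 1)) = -4 + (8 - 5) = -4 + 3 = -1)
(-13 + Q)**2 = (-13 - 1)**2 = (-14)**2 = 196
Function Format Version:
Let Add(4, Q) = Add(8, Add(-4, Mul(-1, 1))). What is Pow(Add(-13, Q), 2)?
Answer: 196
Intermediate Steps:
Q = -1 (Q = Add(-4, Add(8, Add(-4, Mul(-1, 1)))) = Add(-4, Add(8, Add(-4, -1))) = Add(-4, Add(8, -5)) = Add(-4, 3) = -1)
Pow(Add(-13, Q), 2) = Pow(Add(-13, -1), 2) = Pow(-14, 2) = 196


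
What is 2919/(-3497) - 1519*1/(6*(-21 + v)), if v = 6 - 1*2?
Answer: 5014205/356694 ≈ 14.057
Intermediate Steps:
v = 4 (v = 6 - 2 = 4)
2919/(-3497) - 1519*1/(6*(-21 + v)) = 2919/(-3497) - 1519*1/(6*(-21 + 4)) = 2919*(-1/3497) - 1519/((-17*6)) = -2919/3497 - 1519/(-102) = -2919/3497 - 1519*(-1/102) = -2919/3497 + 1519/102 = 5014205/356694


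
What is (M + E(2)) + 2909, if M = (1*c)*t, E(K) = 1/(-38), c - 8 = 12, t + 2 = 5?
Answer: 112821/38 ≈ 2969.0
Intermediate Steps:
t = 3 (t = -2 + 5 = 3)
c = 20 (c = 8 + 12 = 20)
E(K) = -1/38
M = 60 (M = (1*20)*3 = 20*3 = 60)
(M + E(2)) + 2909 = (60 - 1/38) + 2909 = 2279/38 + 2909 = 112821/38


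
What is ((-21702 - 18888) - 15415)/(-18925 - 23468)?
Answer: 56005/42393 ≈ 1.3211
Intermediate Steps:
((-21702 - 18888) - 15415)/(-18925 - 23468) = (-40590 - 15415)/(-42393) = -56005*(-1/42393) = 56005/42393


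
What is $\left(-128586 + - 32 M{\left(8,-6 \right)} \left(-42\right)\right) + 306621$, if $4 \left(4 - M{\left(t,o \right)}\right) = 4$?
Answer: $182067$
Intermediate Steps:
$M{\left(t,o \right)} = 3$ ($M{\left(t,o \right)} = 4 - 1 = 3$)
$\left(-128586 + - 32 M{\left(8,-6 \right)} \left(-42\right)\right) + 306621 = \left(-128586 + \left(-32\right) 3 \left(-42\right)\right) + 306621 = \left(-128586 - -4032\right) + 306621 = \left(-128586 + 4032\right) + 306621 = -124554 + 306621 = 182067$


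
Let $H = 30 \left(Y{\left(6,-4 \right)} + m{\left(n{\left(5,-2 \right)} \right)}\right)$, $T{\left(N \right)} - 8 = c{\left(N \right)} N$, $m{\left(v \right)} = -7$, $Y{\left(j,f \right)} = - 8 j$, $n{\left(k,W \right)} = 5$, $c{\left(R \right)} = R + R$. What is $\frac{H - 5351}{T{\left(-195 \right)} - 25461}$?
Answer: $- \frac{7001}{50597} \approx -0.13837$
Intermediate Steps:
$c{\left(R \right)} = 2 R$
$T{\left(N \right)} = 8 + 2 N^{2}$ ($T{\left(N \right)} = 8 + 2 N N = 8 + 2 N^{2}$)
$H = -1650$ ($H = 30 \left(\left(-8\right) 6 - 7\right) = 30 \left(-48 - 7\right) = 30 \left(-55\right) = -1650$)
$\frac{H - 5351}{T{\left(-195 \right)} - 25461} = \frac{-1650 - 5351}{\left(8 + 2 \left(-195\right)^{2}\right) - 25461} = - \frac{7001}{\left(8 + 2 \cdot 38025\right) - 25461} = - \frac{7001}{\left(8 + 76050\right) - 25461} = - \frac{7001}{76058 - 25461} = - \frac{7001}{50597}$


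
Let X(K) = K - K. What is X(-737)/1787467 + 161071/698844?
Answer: 161071/698844 ≈ 0.23048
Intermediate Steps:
X(K) = 0
X(-737)/1787467 + 161071/698844 = 0/1787467 + 161071/698844 = 0*(1/1787467) + 161071*(1/698844) = 0 + 161071/698844 = 161071/698844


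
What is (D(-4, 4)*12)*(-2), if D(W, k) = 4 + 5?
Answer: -216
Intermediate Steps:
D(W, k) = 9
(D(-4, 4)*12)*(-2) = (9*12)*(-2) = 108*(-2) = -216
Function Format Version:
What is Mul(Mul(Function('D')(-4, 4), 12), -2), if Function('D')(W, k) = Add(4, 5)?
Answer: -216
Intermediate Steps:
Function('D')(W, k) = 9
Mul(Mul(Function('D')(-4, 4), 12), -2) = Mul(Mul(9, 12), -2) = Mul(108, -2) = -216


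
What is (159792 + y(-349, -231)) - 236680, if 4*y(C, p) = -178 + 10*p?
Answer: -77510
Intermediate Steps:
y(C, p) = -89/2 + 5*p/2 (y(C, p) = (-178 + 10*p)/4 = -89/2 + 5*p/2)
(159792 + y(-349, -231)) - 236680 = (159792 + (-89/2 + (5/2)*(-231))) - 236680 = (159792 + (-89/2 - 1155/2)) - 236680 = (159792 - 622) - 236680 = 159170 - 236680 = -77510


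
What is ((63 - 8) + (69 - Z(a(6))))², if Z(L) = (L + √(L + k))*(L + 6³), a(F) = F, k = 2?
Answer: 1853536 + 1072704*√2 ≈ 3.3706e+6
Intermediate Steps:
Z(L) = (216 + L)*(L + √(2 + L)) (Z(L) = (L + √(L + 2))*(L + 6³) = (L + √(2 + L))*(L + 216) = (L + √(2 + L))*(216 + L) = (216 + L)*(L + √(2 + L)))
((63 - 8) + (69 - Z(a(6))))² = ((63 - 8) + (69 - (6² + 216*6 + 216*√(2 + 6) + 6*√(2 + 6))))² = (55 + (69 - (36 + 1296 + 216*√8 + 6*√8)))² = (55 + (69 - (36 + 1296 + 216*(2*√2) + 6*(2*√2))))² = (55 + (69 - (36 + 1296 + 432*√2 + 12*√2)))² = (55 + (69 - (1332 + 444*√2)))² = (55 + (69 + (-1332 - 444*√2)))² = (55 + (-1263 - 444*√2))² = (-1208 - 444*√2)²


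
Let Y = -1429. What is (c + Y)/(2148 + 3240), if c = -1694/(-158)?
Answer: -9337/35471 ≈ -0.26323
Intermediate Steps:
c = 847/79 (c = -1694*(-1/158) = 847/79 ≈ 10.722)
(c + Y)/(2148 + 3240) = (847/79 - 1429)/(2148 + 3240) = -112044/79/5388 = -112044/79*1/5388 = -9337/35471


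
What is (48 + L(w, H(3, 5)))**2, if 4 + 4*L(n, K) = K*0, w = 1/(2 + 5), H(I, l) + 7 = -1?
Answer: 2209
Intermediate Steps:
H(I, l) = -8 (H(I, l) = -7 - 1 = -8)
w = 1/7 ≈ 0.14286
L(n, K) = -1 (L(n, K) = -1 + (K*0)/4 = -1 + (1/4)*0 = -1 + 0 = -1)
(48 + L(w, H(3, 5)))**2 = (48 - 1)**2 = 47**2 = 2209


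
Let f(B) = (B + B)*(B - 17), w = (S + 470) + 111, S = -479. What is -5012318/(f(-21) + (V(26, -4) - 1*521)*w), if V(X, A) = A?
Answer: 2506159/25977 ≈ 96.476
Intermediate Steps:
w = 102 (w = (-479 + 470) + 111 = -9 + 111 = 102)
f(B) = 2*B*(-17 + B) (f(B) = (2*B)*(-17 + B) = 2*B*(-17 + B))
-5012318/(f(-21) + (V(26, -4) - 1*521)*w) = -5012318/(2*(-21)*(-17 - 21) + (-4 - 1*521)*102) = -5012318/(2*(-21)*(-38) + (-4 - 521)*102) = -5012318/(1596 - 525*102) = -5012318/(1596 - 53550) = -5012318/(-51954) = -5012318*(-1/51954) = 2506159/25977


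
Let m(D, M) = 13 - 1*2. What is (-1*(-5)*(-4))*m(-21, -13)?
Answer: -220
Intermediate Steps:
m(D, M) = 11 (m(D, M) = 13 - 2 = 11)
(-1*(-5)*(-4))*m(-21, -13) = (-1*(-5)*(-4))*11 = (5*(-4))*11 = -20*11 = -220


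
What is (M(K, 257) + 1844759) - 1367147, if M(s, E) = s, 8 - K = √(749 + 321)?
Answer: 477620 - √1070 ≈ 4.7759e+5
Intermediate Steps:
K = 8 - √1070 (K = 8 - √(749 + 321) = 8 - √1070 ≈ -24.711)
(M(K, 257) + 1844759) - 1367147 = ((8 - √1070) + 1844759) - 1367147 = (1844767 - √1070) - 1367147 = 477620 - √1070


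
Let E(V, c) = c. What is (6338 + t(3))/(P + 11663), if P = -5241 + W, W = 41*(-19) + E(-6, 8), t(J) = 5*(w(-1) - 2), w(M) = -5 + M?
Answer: 6298/5651 ≈ 1.1145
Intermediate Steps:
t(J) = -40 (t(J) = 5*((-5 - 1) - 2) = 5*(-6 - 2) = 5*(-8) = -40)
W = -771 (W = 41*(-19) + 8 = -779 + 8 = -771)
P = -6012 (P = -5241 - 771 = -6012)
(6338 + t(3))/(P + 11663) = (6338 - 40)/(-6012 + 11663) = 6298/5651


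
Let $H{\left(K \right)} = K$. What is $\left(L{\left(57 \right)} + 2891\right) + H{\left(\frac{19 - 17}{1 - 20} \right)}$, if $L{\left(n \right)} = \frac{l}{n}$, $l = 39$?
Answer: $\frac{54940}{19} \approx 2891.6$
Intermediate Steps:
$L{\left(n \right)} = \frac{39}{n}$
$\left(L{\left(57 \right)} + 2891\right) + H{\left(\frac{19 - 17}{1 - 20} \right)} = \left(\frac{39}{57} + 2891\right) + \frac{19 - 17}{1 - 20} = \left(39 \cdot \frac{1}{57} + 2891\right) + \frac{2}{-19} = \left(\frac{13}{19} + 2891\right) + 2 \left(- \frac{1}{19}\right) = \frac{54942}{19} - \frac{2}{19} = \frac{54940}{19}$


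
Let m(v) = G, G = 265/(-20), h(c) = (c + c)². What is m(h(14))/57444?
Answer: -53/229776 ≈ -0.00023066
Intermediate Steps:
h(c) = 4*c² (h(c) = (2*c)² = 4*c²)
G = -53/4 (G = 265*(-1/20) = -53/4 ≈ -13.250)
m(v) = -53/4
m(h(14))/57444 = -53/4/57444 = -53/4*1/57444 = -53/229776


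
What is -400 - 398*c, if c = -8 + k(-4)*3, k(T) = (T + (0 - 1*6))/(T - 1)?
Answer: 396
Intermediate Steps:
k(T) = (-6 + T)/(-1 + T) (k(T) = (T + (0 - 6))/(-1 + T) = (T - 6)/(-1 + T) = (-6 + T)/(-1 + T))
c = -2 (c = -8 + ((-6 - 4)/(-1 - 4))*3 = -8 + (-10/(-5))*3 = -8 - ⅕*(-10)*3 = -8 + 2*3 = -8 + 6 = -2)
-400 - 398*c = -400 - 398*(-2) = -400 + 796 = 396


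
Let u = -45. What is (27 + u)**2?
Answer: 324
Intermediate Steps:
(27 + u)**2 = (27 - 45)**2 = (-18)**2 = 324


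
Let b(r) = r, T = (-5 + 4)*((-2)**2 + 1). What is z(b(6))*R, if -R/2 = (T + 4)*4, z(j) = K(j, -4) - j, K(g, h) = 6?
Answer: 0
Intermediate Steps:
T = -5 (T = -(4 + 1) = -1*5 = -5)
z(j) = 6 - j
R = 8 (R = -2*(-5 + 4)*4 = -(-2)*4 = -2*(-4) = 8)
z(b(6))*R = (6 - 1*6)*8 = (6 - 6)*8 = 0*8 = 0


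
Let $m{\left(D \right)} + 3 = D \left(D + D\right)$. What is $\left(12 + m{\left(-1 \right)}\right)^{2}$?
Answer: $121$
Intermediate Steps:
$m{\left(D \right)} = -3 + 2 D^{2}$ ($m{\left(D \right)} = -3 + D \left(D + D\right) = -3 + D 2 D = -3 + 2 D^{2}$)
$\left(12 + m{\left(-1 \right)}\right)^{2} = \left(12 - \left(3 - 2 \left(-1\right)^{2}\right)\right)^{2} = \left(12 + \left(-3 + 2 \cdot 1\right)\right)^{2} = \left(12 + \left(-3 + 2\right)\right)^{2} = \left(12 - 1\right)^{2} = 11^{2} = 121$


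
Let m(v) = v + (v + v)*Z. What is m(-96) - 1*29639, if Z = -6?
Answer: -28583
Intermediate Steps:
m(v) = -11*v (m(v) = v + (v + v)*(-6) = v + (2*v)*(-6) = v - 12*v = -11*v)
m(-96) - 1*29639 = -11*(-96) - 1*29639 = 1056 - 29639 = -28583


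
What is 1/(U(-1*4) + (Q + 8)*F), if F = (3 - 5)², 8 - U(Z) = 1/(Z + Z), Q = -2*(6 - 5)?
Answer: 8/257 ≈ 0.031128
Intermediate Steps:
Q = -2 (Q = -2*1 = -2)
U(Z) = 8 - 1/(2*Z) (U(Z) = 8 - 1/(Z + Z) = 8 - 1/(2*Z))
F = 4 (F = (-2)² = 4)
1/(U(-1*4) + (Q + 8)*F) = 1/((8 - 1/(2*((-1*4)))) + (-2 + 8)*4) = 1/((8 - ½/(-4)) + 6*4) = 1/((8 - ½*(-¼)) + 24) = 1/((8 + ⅛) + 24) = 1/(65/8 + 24) = 1/(257/8) = 8/257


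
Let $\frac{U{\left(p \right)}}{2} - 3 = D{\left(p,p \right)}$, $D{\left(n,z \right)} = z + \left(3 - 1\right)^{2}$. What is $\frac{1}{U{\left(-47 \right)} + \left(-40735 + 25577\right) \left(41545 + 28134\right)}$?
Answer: $- \frac{1}{1056194362} \approx -9.4679 \cdot 10^{-10}$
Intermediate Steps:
$D{\left(n,z \right)} = 4 + z$ ($D{\left(n,z \right)} = z + 2^{2} = z + 4 = 4 + z$)
$U{\left(p \right)} = 14 + 2 p$ ($U{\left(p \right)} = 6 + 2 \left(4 + p\right) = 6 + \left(8 + 2 p\right) = 14 + 2 p$)
$\frac{1}{U{\left(-47 \right)} + \left(-40735 + 25577\right) \left(41545 + 28134\right)} = \frac{1}{\left(14 + 2 \left(-47\right)\right) + \left(-40735 + 25577\right) \left(41545 + 28134\right)} = \frac{1}{\left(14 - 94\right) - 1056194282} = \frac{1}{-80 - 1056194282} = \frac{1}{-1056194362} = - \frac{1}{1056194362}$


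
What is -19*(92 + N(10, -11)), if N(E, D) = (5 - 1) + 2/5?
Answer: -9158/5 ≈ -1831.6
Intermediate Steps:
N(E, D) = 22/5 (N(E, D) = 4 + 2*(⅕) = 4 + ⅖ = 22/5)
-19*(92 + N(10, -11)) = -19*(92 + 22/5) = -19*482/5 = -9158/5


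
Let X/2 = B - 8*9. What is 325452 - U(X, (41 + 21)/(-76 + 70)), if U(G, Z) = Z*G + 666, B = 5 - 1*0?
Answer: 970204/3 ≈ 3.2340e+5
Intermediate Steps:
B = 5 (B = 5 + 0 = 5)
X = -134 (X = 2*(5 - 8*9) = 2*(5 - 72) = 2*(-67) = -134)
U(G, Z) = 666 + G*Z (U(G, Z) = G*Z + 666 = 666 + G*Z)
325452 - U(X, (41 + 21)/(-76 + 70)) = 325452 - (666 - 134*(41 + 21)/(-76 + 70)) = 325452 - (666 - 8308/(-6)) = 325452 - (666 - 8308*(-1)/6) = 325452 - (666 - 134*(-31/3)) = 325452 - (666 + 4154/3) = 325452 - 1*6152/3 = 325452 - 6152/3 = 970204/3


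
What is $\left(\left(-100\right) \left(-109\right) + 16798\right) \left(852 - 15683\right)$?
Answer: $-410789038$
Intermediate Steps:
$\left(\left(-100\right) \left(-109\right) + 16798\right) \left(852 - 15683\right) = \left(10900 + 16798\right) \left(-14831\right) = 27698 \left(-14831\right) = -410789038$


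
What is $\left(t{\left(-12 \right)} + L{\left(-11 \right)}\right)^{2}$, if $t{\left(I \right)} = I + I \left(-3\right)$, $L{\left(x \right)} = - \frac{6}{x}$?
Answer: $\frac{72900}{121} \approx 602.48$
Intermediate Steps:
$t{\left(I \right)} = - 2 I$ ($t{\left(I \right)} = I - 3 I = - 2 I$)
$\left(t{\left(-12 \right)} + L{\left(-11 \right)}\right)^{2} = \left(\left(-2\right) \left(-12\right) - \frac{6}{-11}\right)^{2} = \left(24 - - \frac{6}{11}\right)^{2} = \left(24 + \frac{6}{11}\right)^{2} = \left(\frac{270}{11}\right)^{2} = \frac{72900}{121}$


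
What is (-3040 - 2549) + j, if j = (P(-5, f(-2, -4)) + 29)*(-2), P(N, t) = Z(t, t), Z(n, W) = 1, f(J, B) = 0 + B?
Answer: -5649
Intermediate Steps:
f(J, B) = B
P(N, t) = 1
j = -60 (j = (1 + 29)*(-2) = 30*(-2) = -60)
(-3040 - 2549) + j = (-3040 - 2549) - 60 = -5589 - 60 = -5649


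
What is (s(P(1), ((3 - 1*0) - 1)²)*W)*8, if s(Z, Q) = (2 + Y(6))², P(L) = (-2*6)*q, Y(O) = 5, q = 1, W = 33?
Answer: 12936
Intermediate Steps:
P(L) = -12 (P(L) = -2*6*1 = -12*1 = -12)
s(Z, Q) = 49 (s(Z, Q) = (2 + 5)² = 7² = 49)
(s(P(1), ((3 - 1*0) - 1)²)*W)*8 = (49*33)*8 = 1617*8 = 12936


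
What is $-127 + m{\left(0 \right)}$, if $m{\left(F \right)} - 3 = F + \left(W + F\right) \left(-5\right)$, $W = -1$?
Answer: $-119$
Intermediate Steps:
$m{\left(F \right)} = 8 - 4 F$ ($m{\left(F \right)} = 3 + \left(F + \left(-1 + F\right) \left(-5\right)\right) = 3 - \left(-5 + 4 F\right) = 8 - 4 F$)
$-127 + m{\left(0 \right)} = -127 + \left(8 - 0\right) = -127 + \left(8 + 0\right) = -127 + 8 = -119$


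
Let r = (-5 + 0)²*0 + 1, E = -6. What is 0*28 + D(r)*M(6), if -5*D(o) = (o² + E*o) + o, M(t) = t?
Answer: 24/5 ≈ 4.8000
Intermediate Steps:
r = 1 (r = (-5)²*0 + 1 = 25*0 + 1 = 0 + 1 = 1)
D(o) = o - o²/5 (D(o) = -((o² - 6*o) + o)/5 = -(o² - 5*o)/5 = o - o²/5)
0*28 + D(r)*M(6) = 0*28 + ((⅕)*1*(5 - 1*1))*6 = 0 + ((⅕)*1*(5 - 1))*6 = 0 + ((⅕)*1*4)*6 = 0 + (⅘)*6 = 0 + 24/5 = 24/5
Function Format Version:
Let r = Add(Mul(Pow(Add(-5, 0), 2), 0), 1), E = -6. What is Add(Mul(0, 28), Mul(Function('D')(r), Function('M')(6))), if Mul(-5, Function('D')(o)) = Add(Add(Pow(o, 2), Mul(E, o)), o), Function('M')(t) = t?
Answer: Rational(24, 5) ≈ 4.8000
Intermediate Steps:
r = 1 (r = Add(Mul(Pow(-5, 2), 0), 1) = Add(Mul(25, 0), 1) = Add(0, 1) = 1)
Function('D')(o) = Add(o, Mul(Rational(-1, 5), Pow(o, 2))) (Function('D')(o) = Mul(Rational(-1, 5), Add(Add(Pow(o, 2), Mul(-6, o)), o)) = Mul(Rational(-1, 5), Add(Pow(o, 2), Mul(-5, o))) = Add(o, Mul(Rational(-1, 5), Pow(o, 2))))
Add(Mul(0, 28), Mul(Function('D')(r), Function('M')(6))) = Add(Mul(0, 28), Mul(Mul(Rational(1, 5), 1, Add(5, Mul(-1, 1))), 6)) = Add(0, Mul(Mul(Rational(1, 5), 1, Add(5, -1)), 6)) = Add(0, Mul(Mul(Rational(1, 5), 1, 4), 6)) = Add(0, Mul(Rational(4, 5), 6)) = Add(0, Rational(24, 5)) = Rational(24, 5)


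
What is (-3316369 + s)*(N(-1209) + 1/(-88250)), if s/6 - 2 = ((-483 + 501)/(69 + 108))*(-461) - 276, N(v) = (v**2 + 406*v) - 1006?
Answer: -16756110243359250387/5206750 ≈ -3.2182e+12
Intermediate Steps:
N(v) = -1006 + v**2 + 406*v
s = -113592/59 (s = 12 + 6*(((-483 + 501)/(69 + 108))*(-461) - 276) = 12 + 6*((18/177)*(-461) - 276) = 12 + 6*((18*(1/177))*(-461) - 276) = 12 + 6*((6/59)*(-461) - 276) = 12 + 6*(-2766/59 - 276) = 12 + 6*(-19050/59) = 12 - 114300/59 = -113592/59 ≈ -1925.3)
(-3316369 + s)*(N(-1209) + 1/(-88250)) = (-3316369 - 113592/59)*((-1006 + (-1209)**2 + 406*(-1209)) + 1/(-88250)) = -195779363*((-1006 + 1461681 - 490854) - 1/88250)/59 = -195779363*(969821 - 1/88250)/59 = -195779363/59*85586703249/88250 = -16756110243359250387/5206750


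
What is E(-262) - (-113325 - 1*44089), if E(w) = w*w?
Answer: 226058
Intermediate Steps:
E(w) = w²
E(-262) - (-113325 - 1*44089) = (-262)² - (-113325 - 1*44089) = 68644 - (-113325 - 44089) = 68644 - 1*(-157414) = 68644 + 157414 = 226058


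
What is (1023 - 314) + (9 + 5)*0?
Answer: 709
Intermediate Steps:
(1023 - 314) + (9 + 5)*0 = 709 + 14*0 = 709 + 0 = 709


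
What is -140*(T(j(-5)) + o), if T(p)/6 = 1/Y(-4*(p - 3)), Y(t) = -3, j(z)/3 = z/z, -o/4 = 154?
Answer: 86520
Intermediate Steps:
o = -616 (o = -4*154 = -616)
j(z) = 3 (j(z) = 3*(z/z) = 3*1 = 3)
T(p) = -2 (T(p) = 6/(-3) = 6*(-1/3) = -2)
-140*(T(j(-5)) + o) = -140*(-2 - 616) = -140*(-618) = 86520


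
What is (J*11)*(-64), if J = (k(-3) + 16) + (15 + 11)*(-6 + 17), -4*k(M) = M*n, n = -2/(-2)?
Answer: -213136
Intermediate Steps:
n = 1 (n = -2*(-1/2) = 1)
k(M) = -M/4
J = 1211/4 (J = (-1/4*(-3) + 16) + (15 + 11)*(-6 + 17) = (3/4 + 16) + 26*11 = 67/4 + 286 = 1211/4 ≈ 302.75)
(J*11)*(-64) = ((1211/4)*11)*(-64) = (13321/4)*(-64) = -213136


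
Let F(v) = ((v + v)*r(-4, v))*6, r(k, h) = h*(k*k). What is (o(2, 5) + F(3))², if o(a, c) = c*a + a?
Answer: 3027600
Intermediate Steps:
r(k, h) = h*k²
F(v) = 192*v² (F(v) = ((v + v)*(v*(-4)²))*6 = ((2*v)*(v*16))*6 = ((2*v)*(16*v))*6 = (32*v²)*6 = 192*v²)
o(a, c) = a + a*c (o(a, c) = a*c + a = a + a*c)
(o(2, 5) + F(3))² = (2*(1 + 5) + 192*3²)² = (2*6 + 192*9)² = (12 + 1728)² = 1740² = 3027600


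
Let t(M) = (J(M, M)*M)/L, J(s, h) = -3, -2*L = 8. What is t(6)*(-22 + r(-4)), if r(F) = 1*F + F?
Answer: -135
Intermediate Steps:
L = -4 (L = -½*8 = -4)
r(F) = 2*F (r(F) = F + F = 2*F)
t(M) = 3*M/4 (t(M) = -3*M/(-4) = -3*M*(-¼) = 3*M/4)
t(6)*(-22 + r(-4)) = ((¾)*6)*(-22 + 2*(-4)) = 9*(-22 - 8)/2 = (9/2)*(-30) = -135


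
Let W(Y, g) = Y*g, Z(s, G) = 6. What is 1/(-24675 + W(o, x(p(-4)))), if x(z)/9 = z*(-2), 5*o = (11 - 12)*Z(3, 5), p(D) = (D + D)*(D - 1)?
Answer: -1/23811 ≈ -4.1997e-5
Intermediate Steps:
p(D) = 2*D*(-1 + D) (p(D) = (2*D)*(-1 + D) = 2*D*(-1 + D))
o = -6/5 (o = ((11 - 12)*6)/5 = (-1*6)/5 = (⅕)*(-6) = -6/5 ≈ -1.2000)
x(z) = -18*z (x(z) = 9*(z*(-2)) = 9*(-2*z) = -18*z)
1/(-24675 + W(o, x(p(-4)))) = 1/(-24675 - (-108)*2*(-4)*(-1 - 4)/5) = 1/(-24675 - (-108)*2*(-4)*(-5)/5) = 1/(-24675 - (-108)*40/5) = 1/(-24675 - 6/5*(-720)) = 1/(-24675 + 864) = 1/(-23811) = -1/23811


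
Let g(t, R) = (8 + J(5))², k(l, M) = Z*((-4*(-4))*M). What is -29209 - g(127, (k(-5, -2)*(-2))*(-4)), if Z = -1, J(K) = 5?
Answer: -29378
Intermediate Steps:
k(l, M) = -16*M (k(l, M) = -(-4*(-4))*M = -16*M)
g(t, R) = 169 (g(t, R) = (8 + 5)² = 13² = 169)
-29209 - g(127, (k(-5, -2)*(-2))*(-4)) = -29209 - 1*169 = -29209 - 169 = -29378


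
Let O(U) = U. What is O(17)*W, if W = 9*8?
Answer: 1224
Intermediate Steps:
W = 72
O(17)*W = 17*72 = 1224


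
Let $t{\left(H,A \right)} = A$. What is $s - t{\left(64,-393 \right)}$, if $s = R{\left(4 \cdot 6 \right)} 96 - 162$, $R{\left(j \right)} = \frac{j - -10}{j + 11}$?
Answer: $\frac{11349}{35} \approx 324.26$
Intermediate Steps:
$R{\left(j \right)} = \frac{10 + j}{11 + j}$ ($R{\left(j \right)} = \frac{j + 10}{11 + j} = \frac{10 + j}{11 + j}$)
$s = - \frac{2406}{35}$ ($s = \frac{10 + 4 \cdot 6}{11 + 4 \cdot 6} \cdot 96 - 162 = \frac{10 + 24}{11 + 24} \cdot 96 - 162 = \frac{1}{35} \cdot 34 \cdot 96 - 162 = \frac{34}{35} \cdot 96 - 162 = \frac{3264}{35} - 162 = - \frac{2406}{35} \approx -68.743$)
$s - t{\left(64,-393 \right)} = - \frac{2406}{35} - -393 = - \frac{2406}{35} + 393 = \frac{11349}{35}$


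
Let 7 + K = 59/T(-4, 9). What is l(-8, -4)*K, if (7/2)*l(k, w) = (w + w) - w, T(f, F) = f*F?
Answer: 622/63 ≈ 9.8730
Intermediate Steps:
T(f, F) = F*f
l(k, w) = 2*w/7 (l(k, w) = 2*((w + w) - w)/7 = 2*(2*w - w)/7 = 2*w/7)
K = -311/36 (K = -7 + 59/((9*(-4))) = -7 + 59/(-36) = -7 + 59*(-1/36) = -7 - 59/36 = -311/36 ≈ -8.6389)
l(-8, -4)*K = ((2/7)*(-4))*(-311/36) = -8/7*(-311/36) = 622/63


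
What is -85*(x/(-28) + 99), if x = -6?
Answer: -118065/14 ≈ -8433.2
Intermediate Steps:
-85*(x/(-28) + 99) = -85*(-6/(-28) + 99) = -85*(-6*(-1/28) + 99) = -85*(3/14 + 99) = -85*1389/14 = -118065/14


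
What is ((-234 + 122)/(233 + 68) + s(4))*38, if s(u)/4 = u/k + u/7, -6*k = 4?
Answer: -252624/301 ≈ -839.28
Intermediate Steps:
k = -2/3 (k = -1/6*4 = -2/3 ≈ -0.66667)
s(u) = -38*u/7 (s(u) = 4*(u/(-2/3) + u/7) = 4*(u*(-3/2) + u*(1/7)) = 4*(-3*u/2 + u/7) = 4*(-19*u/14) = -38*u/7)
((-234 + 122)/(233 + 68) + s(4))*38 = ((-234 + 122)/(233 + 68) - 38/7*4)*38 = (-112/301 - 152/7)*38 = (-112*1/301 - 152/7)*38 = (-16/43 - 152/7)*38 = -6648/301*38 = -252624/301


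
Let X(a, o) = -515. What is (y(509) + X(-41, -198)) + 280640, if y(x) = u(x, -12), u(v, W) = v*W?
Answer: 274017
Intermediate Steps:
u(v, W) = W*v
y(x) = -12*x
(y(509) + X(-41, -198)) + 280640 = (-12*509 - 515) + 280640 = (-6108 - 515) + 280640 = -6623 + 280640 = 274017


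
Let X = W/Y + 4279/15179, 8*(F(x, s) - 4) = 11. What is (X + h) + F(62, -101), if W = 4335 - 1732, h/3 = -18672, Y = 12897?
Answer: -87717958549255/1566108504 ≈ -56010.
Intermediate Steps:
F(x, s) = 43/8 (F(x, s) = 4 + (1/8)*11 = 4 + 11/8 = 43/8)
h = -56016 (h = 3*(-18672) = -56016)
W = 2603
X = 94697200/195763563 (X = 2603/12897 + 4279/15179 = 94697200/195763563 ≈ 0.48373)
(X + h) + F(62, -101) = (94697200/195763563 - 56016) + 43/8 = -10965797047808/195763563 + 43/8 = -87717958549255/1566108504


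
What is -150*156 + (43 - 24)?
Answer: -23381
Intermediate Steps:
-150*156 + (43 - 24) = -23400 + 19 = -23381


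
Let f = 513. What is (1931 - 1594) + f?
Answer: 850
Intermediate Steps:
(1931 - 1594) + f = (1931 - 1594) + 513 = 337 + 513 = 850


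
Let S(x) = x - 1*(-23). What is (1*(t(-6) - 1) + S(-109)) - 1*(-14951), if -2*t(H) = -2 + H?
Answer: 14868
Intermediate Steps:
S(x) = 23 + x (S(x) = x + 23 = 23 + x)
t(H) = 1 - H/2 (t(H) = -(-2 + H)/2 = 1 - H/2)
(1*(t(-6) - 1) + S(-109)) - 1*(-14951) = (1*((1 - 1/2*(-6)) - 1) + (23 - 109)) - 1*(-14951) = (1*((1 + 3) - 1) - 86) + 14951 = (1*(4 - 1) - 86) + 14951 = (1*3 - 86) + 14951 = (3 - 86) + 14951 = -83 + 14951 = 14868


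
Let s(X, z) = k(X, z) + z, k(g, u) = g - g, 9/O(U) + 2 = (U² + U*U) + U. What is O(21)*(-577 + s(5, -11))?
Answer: -5292/901 ≈ -5.8735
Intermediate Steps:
O(U) = 9/(-2 + U + 2*U²) (O(U) = 9/(-2 + ((U² + U*U) + U)) = 9/(-2 + ((U² + U²) + U)) = 9/(-2 + (2*U² + U)) = 9/(-2 + (U + 2*U²)) = 9/(-2 + U + 2*U²))
k(g, u) = 0
s(X, z) = z (s(X, z) = 0 + z = z)
O(21)*(-577 + s(5, -11)) = (9/(-2 + 21 + 2*21²))*(-577 - 11) = (9/(-2 + 21 + 2*441))*(-588) = (9/(-2 + 21 + 882))*(-588) = (9/901)*(-588) = -5292/901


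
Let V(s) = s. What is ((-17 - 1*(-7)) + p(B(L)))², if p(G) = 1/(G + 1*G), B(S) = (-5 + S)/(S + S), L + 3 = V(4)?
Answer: 1681/16 ≈ 105.06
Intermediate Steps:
L = 1 (L = -3 + 4 = 1)
B(S) = (-5 + S)/(2*S) (B(S) = (-5 + S)/((2*S)) = (-5 + S)*(1/(2*S)) = (-5 + S)/(2*S))
p(G) = 1/(2*G) (p(G) = 1/(G + G) = 1/(2*G))
((-17 - 1*(-7)) + p(B(L)))² = ((-17 - 1*(-7)) + 1/(2*(((½)*(-5 + 1)/1))))² = ((-17 + 7) + 1/(2*(((½)*1*(-4)))))² = (-10 + (½)/(-2))² = (-10 + (½)*(-½))² = (-10 - ¼)² = (-41/4)² = 1681/16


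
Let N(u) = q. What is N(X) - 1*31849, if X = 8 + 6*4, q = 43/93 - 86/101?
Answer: -299161312/9393 ≈ -31849.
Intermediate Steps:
q = -3655/9393 (q = 43*(1/93) - 86*1/101 = 43/93 - 86/101 = -3655/9393 ≈ -0.38912)
X = 32 (X = 8 + 24 = 32)
N(u) = -3655/9393
N(X) - 1*31849 = -3655/9393 - 1*31849 = -3655/9393 - 31849 = -299161312/9393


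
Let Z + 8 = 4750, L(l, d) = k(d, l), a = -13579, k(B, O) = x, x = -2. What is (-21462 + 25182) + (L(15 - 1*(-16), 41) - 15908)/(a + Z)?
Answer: 32889550/8837 ≈ 3721.8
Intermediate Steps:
k(B, O) = -2
L(l, d) = -2
Z = 4742 (Z = -8 + 4750 = 4742)
(-21462 + 25182) + (L(15 - 1*(-16), 41) - 15908)/(a + Z) = (-21462 + 25182) + (-2 - 15908)/(-13579 + 4742) = 3720 - 15910/(-8837) = 3720 - 15910*(-1/8837) = 3720 + 15910/8837 = 32889550/8837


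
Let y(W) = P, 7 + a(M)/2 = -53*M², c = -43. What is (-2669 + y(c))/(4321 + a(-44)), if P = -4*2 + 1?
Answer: 2676/200909 ≈ 0.013319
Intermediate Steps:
P = -7 (P = -8 + 1 = -7)
a(M) = -14 - 106*M² (a(M) = -14 + 2*(-53*M²) = -14 - 106*M²)
y(W) = -7
(-2669 + y(c))/(4321 + a(-44)) = (-2669 - 7)/(4321 + (-14 - 106*(-44)²)) = -2676/(4321 + (-14 - 106*1936)) = -2676/(4321 + (-14 - 205216)) = -2676/(4321 - 205230) = -2676/(-200909) = -2676*(-1/200909) = 2676/200909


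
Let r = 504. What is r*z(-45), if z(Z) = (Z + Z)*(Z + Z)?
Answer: 4082400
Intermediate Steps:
z(Z) = 4*Z² (z(Z) = (2*Z)*(2*Z) = 4*Z²)
r*z(-45) = 504*(4*(-45)²) = 504*(4*2025) = 504*8100 = 4082400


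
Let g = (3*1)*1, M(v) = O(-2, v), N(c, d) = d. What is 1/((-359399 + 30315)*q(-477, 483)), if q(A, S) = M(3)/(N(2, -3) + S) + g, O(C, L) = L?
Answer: -40/39572351 ≈ -1.0108e-6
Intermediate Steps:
M(v) = v
g = 3 (g = 3*1 = 3)
q(A, S) = 3 + 3/(-3 + S) (q(A, S) = 3/(-3 + S) + 3 = 3 + 3/(-3 + S))
1/((-359399 + 30315)*q(-477, 483)) = 1/((-359399 + 30315)*((3*(-2 + 483)/(-3 + 483)))) = 1/((-329084)*((3*481/480))) = -1/(329084*(3*(1/480)*481)) = -1/(329084*481/160) = -1/329084*160/481 = -40/39572351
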